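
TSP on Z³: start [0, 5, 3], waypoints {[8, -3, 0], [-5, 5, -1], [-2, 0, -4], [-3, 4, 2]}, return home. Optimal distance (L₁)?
58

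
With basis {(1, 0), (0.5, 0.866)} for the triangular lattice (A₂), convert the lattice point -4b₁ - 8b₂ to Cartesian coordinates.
(-8, -6.928)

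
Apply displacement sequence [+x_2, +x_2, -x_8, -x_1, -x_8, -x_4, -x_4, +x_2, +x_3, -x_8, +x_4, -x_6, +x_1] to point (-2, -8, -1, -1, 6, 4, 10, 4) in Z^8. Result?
(-2, -5, 0, -2, 6, 3, 10, 1)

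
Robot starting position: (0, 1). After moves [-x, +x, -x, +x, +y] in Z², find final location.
(0, 2)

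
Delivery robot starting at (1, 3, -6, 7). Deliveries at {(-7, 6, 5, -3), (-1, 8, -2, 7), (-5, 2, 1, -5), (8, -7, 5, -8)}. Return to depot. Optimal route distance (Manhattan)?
120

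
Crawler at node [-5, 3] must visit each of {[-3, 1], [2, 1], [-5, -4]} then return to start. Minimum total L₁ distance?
28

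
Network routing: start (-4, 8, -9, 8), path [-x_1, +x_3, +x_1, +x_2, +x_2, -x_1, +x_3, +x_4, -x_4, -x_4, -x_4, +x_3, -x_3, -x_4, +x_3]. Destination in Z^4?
(-5, 10, -6, 5)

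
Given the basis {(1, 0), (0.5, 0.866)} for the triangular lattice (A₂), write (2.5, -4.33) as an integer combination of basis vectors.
5b₁ - 5b₂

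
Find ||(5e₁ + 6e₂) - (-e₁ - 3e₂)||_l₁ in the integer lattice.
15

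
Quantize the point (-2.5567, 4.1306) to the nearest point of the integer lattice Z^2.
(-3, 4)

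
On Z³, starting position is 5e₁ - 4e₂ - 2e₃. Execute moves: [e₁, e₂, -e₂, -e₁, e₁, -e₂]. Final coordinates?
(6, -5, -2)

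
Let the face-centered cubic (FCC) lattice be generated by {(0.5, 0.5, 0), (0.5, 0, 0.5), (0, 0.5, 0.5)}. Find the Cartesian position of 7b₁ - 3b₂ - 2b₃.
(2, 2.5, -2.5)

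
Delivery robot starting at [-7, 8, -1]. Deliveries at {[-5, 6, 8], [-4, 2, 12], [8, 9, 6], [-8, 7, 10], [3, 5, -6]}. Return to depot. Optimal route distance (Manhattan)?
90
(one optimal route: (-7, 8, -1) → (-8, 7, 10) → (-4, 2, 12) → (-5, 6, 8) → (8, 9, 6) → (3, 5, -6) → (-7, 8, -1))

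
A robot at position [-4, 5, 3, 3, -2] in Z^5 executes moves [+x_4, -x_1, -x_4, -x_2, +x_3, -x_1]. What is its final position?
(-6, 4, 4, 3, -2)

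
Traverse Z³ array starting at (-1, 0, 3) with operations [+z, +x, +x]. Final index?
(1, 0, 4)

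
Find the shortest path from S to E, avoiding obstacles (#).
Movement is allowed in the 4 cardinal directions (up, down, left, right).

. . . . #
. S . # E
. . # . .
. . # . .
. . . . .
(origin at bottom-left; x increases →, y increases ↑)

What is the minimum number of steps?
9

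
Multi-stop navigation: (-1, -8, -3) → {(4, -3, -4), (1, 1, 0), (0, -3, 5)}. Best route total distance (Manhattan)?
32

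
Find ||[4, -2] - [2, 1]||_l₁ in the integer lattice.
5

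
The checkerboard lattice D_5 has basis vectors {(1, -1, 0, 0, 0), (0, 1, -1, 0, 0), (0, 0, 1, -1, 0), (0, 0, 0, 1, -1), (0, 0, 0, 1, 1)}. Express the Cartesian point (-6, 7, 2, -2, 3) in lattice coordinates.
-6b₁ + b₂ + 3b₃ - b₄ + 2b₅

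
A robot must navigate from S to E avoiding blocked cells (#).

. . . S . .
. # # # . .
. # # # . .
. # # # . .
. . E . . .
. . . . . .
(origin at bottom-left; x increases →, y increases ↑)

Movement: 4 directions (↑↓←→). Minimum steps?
7
(one shortest path: (3, 5) → (4, 5) → (4, 4) → (4, 3) → (4, 2) → (4, 1) → (3, 1) → (2, 1))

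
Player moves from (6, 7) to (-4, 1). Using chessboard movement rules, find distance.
10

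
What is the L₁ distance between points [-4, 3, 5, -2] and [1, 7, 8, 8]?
22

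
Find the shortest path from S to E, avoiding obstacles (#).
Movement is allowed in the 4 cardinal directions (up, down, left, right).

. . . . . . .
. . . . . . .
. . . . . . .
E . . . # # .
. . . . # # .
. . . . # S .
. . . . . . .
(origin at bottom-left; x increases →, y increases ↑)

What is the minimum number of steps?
9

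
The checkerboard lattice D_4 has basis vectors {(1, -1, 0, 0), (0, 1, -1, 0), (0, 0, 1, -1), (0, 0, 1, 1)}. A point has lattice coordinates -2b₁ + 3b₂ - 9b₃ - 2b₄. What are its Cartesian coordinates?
(-2, 5, -14, 7)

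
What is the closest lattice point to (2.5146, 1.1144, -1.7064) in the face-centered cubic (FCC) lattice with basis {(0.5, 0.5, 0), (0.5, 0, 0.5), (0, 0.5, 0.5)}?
(2.5, 1, -1.5)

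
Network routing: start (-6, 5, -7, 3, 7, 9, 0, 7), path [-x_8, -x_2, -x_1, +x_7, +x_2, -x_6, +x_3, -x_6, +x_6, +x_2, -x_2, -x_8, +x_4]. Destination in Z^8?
(-7, 5, -6, 4, 7, 8, 1, 5)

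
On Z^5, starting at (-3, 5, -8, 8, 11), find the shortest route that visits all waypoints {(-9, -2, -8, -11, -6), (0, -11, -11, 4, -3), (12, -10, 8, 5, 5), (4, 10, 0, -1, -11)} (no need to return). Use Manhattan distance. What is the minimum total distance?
179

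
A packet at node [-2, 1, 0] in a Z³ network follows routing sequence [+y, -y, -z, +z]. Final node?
(-2, 1, 0)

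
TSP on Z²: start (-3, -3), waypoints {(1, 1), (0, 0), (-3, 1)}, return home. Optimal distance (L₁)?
16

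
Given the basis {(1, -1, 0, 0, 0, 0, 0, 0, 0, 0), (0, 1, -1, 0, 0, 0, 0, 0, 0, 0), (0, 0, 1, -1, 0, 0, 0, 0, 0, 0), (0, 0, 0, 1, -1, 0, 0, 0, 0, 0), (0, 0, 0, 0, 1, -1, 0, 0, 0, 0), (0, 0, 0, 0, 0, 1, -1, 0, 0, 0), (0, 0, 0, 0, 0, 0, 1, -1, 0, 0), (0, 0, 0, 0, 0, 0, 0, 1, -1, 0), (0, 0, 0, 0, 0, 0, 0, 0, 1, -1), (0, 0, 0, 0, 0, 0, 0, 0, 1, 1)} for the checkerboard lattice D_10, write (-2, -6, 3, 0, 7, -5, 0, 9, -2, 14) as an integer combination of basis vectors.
-2b₁ - 8b₂ - 5b₃ - 5b₄ + 2b₅ - 3b₆ - 3b₇ + 6b₈ - 5b₉ + 9b₁₀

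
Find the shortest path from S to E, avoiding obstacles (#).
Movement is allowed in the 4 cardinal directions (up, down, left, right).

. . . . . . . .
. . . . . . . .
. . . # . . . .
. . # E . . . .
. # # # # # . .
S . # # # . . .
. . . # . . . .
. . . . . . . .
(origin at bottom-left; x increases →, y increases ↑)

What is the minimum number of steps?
11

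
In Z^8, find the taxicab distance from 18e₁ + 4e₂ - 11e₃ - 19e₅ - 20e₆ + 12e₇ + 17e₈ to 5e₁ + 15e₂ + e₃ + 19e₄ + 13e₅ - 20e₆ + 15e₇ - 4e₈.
111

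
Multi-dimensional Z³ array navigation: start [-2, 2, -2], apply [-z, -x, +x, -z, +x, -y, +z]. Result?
(-1, 1, -3)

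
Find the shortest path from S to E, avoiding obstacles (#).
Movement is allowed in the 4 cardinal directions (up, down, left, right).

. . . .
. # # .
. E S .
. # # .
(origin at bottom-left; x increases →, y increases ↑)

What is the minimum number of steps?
1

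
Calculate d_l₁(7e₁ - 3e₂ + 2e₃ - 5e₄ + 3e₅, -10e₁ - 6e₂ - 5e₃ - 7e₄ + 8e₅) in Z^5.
34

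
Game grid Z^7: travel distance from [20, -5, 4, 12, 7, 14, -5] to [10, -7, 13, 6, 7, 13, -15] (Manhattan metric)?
38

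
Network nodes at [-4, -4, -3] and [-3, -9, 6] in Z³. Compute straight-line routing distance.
10.3441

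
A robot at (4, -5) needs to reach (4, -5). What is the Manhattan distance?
0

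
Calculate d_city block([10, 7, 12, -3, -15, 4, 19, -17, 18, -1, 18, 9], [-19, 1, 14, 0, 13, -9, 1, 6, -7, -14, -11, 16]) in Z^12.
196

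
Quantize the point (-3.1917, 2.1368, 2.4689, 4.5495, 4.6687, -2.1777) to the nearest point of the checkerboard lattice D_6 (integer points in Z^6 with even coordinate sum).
(-3, 2, 3, 5, 5, -2)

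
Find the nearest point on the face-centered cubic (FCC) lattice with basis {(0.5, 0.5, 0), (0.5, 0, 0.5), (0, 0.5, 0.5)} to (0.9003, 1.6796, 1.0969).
(1, 2, 1)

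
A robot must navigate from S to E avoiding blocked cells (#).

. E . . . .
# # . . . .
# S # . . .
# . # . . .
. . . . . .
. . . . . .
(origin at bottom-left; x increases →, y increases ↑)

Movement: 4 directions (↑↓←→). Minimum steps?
10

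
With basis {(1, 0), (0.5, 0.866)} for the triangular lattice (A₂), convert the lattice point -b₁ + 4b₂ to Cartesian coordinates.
(1, 3.464)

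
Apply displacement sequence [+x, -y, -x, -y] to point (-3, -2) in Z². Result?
(-3, -4)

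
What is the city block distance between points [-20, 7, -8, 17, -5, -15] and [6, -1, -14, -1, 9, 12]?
99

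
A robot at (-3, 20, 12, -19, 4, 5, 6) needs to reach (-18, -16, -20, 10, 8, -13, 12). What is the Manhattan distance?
140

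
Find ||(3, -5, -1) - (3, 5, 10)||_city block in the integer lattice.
21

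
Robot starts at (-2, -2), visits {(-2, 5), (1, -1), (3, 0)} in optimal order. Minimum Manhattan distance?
17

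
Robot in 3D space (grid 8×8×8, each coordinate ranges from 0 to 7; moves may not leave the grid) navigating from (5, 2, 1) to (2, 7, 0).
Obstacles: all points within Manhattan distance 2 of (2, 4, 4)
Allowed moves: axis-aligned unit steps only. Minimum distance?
9
(one shortest path: (5, 2, 1) → (4, 2, 1) → (3, 2, 1) → (2, 2, 1) → (2, 3, 1) → (2, 4, 1) → (2, 5, 1) → (2, 6, 1) → (2, 7, 1) → (2, 7, 0))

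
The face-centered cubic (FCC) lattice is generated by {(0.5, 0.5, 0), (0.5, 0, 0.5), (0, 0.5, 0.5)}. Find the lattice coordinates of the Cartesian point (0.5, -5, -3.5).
-b₁ + 2b₂ - 9b₃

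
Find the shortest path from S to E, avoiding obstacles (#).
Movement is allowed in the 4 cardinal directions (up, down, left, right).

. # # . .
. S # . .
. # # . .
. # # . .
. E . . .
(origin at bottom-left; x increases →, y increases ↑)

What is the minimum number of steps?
5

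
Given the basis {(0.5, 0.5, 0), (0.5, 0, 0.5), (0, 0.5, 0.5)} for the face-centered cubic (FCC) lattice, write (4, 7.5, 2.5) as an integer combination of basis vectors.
9b₁ - b₂ + 6b₃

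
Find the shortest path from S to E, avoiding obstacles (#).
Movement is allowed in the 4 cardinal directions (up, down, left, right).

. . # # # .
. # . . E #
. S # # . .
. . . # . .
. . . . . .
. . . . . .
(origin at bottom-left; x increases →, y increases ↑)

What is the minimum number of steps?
8
(one shortest path: (1, 3) → (1, 2) → (2, 2) → (2, 1) → (3, 1) → (4, 1) → (4, 2) → (4, 3) → (4, 4))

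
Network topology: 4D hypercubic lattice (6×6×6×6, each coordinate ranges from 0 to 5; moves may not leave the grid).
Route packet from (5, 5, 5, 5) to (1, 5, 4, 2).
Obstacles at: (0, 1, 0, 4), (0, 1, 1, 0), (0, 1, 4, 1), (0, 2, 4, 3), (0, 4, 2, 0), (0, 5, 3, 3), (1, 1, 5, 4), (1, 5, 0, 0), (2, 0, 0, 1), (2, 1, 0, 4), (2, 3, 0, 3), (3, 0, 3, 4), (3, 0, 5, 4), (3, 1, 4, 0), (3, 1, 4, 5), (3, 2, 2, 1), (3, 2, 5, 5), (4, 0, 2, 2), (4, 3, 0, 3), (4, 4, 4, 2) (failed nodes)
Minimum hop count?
8
(one shortest path: (5, 5, 5, 5) → (4, 5, 5, 5) → (3, 5, 5, 5) → (2, 5, 5, 5) → (1, 5, 5, 5) → (1, 5, 4, 5) → (1, 5, 4, 4) → (1, 5, 4, 3) → (1, 5, 4, 2))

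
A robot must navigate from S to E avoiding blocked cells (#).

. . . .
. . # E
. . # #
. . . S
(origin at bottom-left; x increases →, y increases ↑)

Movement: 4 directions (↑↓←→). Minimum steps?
8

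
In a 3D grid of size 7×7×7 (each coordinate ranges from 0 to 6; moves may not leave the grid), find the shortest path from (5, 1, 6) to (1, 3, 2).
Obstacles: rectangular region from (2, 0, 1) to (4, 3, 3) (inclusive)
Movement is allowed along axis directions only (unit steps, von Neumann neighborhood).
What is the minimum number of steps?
10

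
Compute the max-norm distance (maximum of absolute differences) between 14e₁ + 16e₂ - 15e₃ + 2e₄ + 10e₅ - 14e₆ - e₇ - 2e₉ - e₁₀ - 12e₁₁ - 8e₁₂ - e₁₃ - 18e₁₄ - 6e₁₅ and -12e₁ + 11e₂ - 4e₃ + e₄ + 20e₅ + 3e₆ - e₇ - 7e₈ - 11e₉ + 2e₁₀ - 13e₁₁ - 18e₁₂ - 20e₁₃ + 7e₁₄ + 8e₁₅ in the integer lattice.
26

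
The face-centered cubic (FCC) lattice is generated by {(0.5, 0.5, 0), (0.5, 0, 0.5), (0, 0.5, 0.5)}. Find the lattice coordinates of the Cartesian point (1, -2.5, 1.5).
-3b₁ + 5b₂ - 2b₃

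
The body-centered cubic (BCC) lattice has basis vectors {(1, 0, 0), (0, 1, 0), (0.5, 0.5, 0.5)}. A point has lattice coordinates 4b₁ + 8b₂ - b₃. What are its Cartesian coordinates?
(3.5, 7.5, -0.5)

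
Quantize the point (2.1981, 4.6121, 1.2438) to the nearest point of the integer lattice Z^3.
(2, 5, 1)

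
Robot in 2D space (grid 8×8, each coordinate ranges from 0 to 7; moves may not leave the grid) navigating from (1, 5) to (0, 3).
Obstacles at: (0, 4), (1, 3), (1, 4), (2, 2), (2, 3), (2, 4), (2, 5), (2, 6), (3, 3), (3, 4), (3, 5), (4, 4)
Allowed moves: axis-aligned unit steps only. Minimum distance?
19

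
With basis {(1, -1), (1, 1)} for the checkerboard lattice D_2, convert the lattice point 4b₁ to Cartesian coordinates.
(4, -4)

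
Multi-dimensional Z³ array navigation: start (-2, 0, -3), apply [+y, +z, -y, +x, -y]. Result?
(-1, -1, -2)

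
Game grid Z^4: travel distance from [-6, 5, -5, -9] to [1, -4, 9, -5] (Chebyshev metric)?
14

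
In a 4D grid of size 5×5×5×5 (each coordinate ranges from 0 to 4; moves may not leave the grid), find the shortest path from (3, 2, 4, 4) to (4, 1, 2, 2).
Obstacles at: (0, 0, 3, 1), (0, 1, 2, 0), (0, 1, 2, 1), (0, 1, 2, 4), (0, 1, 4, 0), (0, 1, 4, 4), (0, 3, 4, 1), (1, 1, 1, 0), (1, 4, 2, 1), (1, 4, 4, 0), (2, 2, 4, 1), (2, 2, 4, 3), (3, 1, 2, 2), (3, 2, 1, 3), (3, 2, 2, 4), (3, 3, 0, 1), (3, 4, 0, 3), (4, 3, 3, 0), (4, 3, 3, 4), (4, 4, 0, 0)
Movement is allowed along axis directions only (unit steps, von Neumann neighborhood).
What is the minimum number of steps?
6
(one shortest path: (3, 2, 4, 4) → (4, 2, 4, 4) → (4, 1, 4, 4) → (4, 1, 3, 4) → (4, 1, 2, 4) → (4, 1, 2, 3) → (4, 1, 2, 2))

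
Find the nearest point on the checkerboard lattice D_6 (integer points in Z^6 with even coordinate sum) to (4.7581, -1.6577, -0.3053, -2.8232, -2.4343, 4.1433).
(5, -2, 0, -3, -2, 4)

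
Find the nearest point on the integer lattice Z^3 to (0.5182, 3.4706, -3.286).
(1, 3, -3)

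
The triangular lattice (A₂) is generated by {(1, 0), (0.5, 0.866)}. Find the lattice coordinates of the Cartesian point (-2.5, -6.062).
b₁ - 7b₂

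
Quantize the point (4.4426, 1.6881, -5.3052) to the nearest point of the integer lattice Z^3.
(4, 2, -5)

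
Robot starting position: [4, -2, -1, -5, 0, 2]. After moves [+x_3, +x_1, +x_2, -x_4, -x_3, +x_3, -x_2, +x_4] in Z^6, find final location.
(5, -2, 0, -5, 0, 2)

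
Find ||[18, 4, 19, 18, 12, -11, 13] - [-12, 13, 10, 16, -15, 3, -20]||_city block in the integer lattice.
124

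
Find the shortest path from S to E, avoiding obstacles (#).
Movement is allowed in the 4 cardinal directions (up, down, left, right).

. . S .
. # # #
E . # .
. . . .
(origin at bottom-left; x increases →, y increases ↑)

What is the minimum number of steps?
4
(one shortest path: (2, 3) → (1, 3) → (0, 3) → (0, 2) → (0, 1))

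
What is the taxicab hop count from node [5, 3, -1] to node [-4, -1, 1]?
15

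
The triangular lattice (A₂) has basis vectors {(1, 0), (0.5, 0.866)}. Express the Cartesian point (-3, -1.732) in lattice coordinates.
-2b₁ - 2b₂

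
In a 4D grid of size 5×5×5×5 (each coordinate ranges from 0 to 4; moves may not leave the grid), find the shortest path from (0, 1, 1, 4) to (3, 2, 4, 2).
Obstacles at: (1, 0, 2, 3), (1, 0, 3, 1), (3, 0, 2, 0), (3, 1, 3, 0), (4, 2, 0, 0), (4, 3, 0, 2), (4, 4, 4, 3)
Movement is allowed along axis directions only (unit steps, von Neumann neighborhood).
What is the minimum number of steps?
9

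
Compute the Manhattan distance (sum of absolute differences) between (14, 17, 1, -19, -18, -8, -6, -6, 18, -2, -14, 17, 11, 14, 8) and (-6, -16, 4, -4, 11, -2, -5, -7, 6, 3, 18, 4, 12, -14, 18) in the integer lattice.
209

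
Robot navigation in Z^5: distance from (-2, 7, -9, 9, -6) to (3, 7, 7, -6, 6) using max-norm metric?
16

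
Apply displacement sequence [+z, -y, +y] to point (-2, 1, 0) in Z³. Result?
(-2, 1, 1)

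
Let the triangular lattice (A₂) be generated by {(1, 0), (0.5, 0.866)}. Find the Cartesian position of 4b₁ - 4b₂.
(2, -3.464)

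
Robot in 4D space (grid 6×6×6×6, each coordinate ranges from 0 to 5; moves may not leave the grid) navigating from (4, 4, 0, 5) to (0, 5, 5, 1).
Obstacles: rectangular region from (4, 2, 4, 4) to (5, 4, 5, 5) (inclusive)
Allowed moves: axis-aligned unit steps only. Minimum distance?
14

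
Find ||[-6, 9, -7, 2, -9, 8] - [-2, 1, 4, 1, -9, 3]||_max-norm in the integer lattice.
11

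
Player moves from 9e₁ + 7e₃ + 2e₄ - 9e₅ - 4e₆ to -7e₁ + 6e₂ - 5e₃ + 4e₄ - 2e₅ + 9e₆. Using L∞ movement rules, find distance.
16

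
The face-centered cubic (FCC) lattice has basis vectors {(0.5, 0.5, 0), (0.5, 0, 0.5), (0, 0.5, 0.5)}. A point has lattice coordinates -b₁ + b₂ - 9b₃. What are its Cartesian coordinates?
(0, -5, -4)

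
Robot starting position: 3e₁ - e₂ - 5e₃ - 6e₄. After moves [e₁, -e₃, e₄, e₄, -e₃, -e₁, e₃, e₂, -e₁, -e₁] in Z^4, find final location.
(1, 0, -6, -4)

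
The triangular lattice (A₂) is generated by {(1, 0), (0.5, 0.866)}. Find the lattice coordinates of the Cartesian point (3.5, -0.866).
4b₁ - b₂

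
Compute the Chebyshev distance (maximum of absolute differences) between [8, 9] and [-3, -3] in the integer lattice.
12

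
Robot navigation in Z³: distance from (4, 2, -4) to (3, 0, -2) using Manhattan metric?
5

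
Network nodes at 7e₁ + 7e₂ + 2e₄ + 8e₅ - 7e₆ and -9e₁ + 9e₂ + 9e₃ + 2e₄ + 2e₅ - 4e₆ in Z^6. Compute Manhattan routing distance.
36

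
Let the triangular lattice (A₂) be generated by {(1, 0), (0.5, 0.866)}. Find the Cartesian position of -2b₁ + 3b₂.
(-0.5, 2.598)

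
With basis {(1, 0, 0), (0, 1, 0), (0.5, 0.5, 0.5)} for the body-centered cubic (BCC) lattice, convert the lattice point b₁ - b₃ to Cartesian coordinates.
(0.5, -0.5, -0.5)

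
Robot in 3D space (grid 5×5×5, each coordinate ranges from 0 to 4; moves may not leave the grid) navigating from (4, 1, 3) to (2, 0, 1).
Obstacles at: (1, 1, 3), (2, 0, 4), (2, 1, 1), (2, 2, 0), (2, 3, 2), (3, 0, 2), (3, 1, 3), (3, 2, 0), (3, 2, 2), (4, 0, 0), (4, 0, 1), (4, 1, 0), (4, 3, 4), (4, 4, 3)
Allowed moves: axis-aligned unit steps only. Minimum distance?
5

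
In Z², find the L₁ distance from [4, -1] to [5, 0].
2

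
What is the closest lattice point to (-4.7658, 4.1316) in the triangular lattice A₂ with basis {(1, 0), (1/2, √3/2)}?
(-4.5, 4.33)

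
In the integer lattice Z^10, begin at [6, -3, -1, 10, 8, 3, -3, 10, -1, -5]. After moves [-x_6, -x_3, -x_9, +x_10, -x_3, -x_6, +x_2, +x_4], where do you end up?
(6, -2, -3, 11, 8, 1, -3, 10, -2, -4)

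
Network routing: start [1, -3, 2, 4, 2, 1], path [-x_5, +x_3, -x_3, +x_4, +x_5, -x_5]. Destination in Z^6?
(1, -3, 2, 5, 1, 1)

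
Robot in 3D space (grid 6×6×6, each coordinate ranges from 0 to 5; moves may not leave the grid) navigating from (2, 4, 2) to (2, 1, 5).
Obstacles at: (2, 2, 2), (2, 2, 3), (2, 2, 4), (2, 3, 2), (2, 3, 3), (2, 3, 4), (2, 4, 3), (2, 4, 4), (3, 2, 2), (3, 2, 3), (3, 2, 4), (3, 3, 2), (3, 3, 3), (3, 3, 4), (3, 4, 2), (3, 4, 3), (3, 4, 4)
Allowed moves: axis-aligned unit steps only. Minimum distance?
8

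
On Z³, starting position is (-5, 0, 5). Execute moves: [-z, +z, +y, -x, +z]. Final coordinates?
(-6, 1, 6)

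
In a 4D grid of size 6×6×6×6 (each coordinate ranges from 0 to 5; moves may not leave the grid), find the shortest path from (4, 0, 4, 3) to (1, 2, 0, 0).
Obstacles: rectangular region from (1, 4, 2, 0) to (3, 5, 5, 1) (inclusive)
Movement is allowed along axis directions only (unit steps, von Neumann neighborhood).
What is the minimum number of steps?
12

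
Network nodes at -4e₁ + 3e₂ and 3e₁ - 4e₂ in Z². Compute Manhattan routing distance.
14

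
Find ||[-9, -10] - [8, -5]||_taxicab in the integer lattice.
22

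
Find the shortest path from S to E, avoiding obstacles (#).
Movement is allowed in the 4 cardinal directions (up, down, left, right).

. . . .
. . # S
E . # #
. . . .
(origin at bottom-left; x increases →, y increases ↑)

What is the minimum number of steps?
6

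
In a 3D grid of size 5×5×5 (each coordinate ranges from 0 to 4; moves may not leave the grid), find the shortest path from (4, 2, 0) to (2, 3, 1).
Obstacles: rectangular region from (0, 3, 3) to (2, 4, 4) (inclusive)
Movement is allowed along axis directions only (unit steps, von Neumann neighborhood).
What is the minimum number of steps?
4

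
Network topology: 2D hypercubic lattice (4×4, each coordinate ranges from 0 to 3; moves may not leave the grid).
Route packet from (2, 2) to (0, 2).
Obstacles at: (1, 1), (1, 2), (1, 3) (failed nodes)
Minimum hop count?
6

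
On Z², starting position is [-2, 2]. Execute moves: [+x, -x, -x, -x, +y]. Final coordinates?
(-4, 3)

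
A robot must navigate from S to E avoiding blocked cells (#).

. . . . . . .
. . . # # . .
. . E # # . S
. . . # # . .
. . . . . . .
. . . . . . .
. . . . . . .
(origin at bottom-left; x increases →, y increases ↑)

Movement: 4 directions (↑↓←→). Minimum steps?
8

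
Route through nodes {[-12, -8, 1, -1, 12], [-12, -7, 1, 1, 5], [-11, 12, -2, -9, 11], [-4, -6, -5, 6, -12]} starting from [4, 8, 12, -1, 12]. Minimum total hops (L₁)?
122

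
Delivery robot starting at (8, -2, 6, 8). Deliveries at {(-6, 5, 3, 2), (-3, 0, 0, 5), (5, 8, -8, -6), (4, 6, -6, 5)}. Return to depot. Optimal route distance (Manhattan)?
112
(one optimal route: (8, -2, 6, 8) → (-3, 0, 0, 5) → (-6, 5, 3, 2) → (5, 8, -8, -6) → (4, 6, -6, 5) → (8, -2, 6, 8))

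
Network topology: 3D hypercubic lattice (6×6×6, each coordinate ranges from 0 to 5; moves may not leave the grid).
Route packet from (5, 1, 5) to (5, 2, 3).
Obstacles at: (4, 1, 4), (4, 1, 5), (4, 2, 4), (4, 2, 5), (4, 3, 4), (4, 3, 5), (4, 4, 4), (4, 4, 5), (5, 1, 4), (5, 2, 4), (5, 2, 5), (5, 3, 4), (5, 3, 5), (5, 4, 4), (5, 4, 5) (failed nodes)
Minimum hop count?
5
(one shortest path: (5, 1, 5) → (5, 0, 5) → (5, 0, 4) → (5, 0, 3) → (5, 1, 3) → (5, 2, 3))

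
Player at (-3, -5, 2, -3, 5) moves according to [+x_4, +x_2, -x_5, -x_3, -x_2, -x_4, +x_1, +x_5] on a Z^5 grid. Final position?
(-2, -5, 1, -3, 5)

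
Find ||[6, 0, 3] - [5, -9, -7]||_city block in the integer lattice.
20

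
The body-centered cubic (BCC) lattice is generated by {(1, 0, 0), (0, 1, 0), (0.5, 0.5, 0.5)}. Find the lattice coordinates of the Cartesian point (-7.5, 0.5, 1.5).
-9b₁ - b₂ + 3b₃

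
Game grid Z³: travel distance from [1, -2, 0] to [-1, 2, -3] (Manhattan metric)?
9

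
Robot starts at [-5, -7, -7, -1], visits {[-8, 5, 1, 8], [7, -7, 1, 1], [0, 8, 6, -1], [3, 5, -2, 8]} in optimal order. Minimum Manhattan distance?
87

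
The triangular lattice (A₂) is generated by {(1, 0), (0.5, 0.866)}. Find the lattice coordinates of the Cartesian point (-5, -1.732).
-4b₁ - 2b₂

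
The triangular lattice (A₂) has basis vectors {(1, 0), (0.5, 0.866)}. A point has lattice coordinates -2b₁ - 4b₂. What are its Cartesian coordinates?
(-4, -3.464)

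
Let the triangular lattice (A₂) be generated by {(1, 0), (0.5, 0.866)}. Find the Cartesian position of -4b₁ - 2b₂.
(-5, -1.732)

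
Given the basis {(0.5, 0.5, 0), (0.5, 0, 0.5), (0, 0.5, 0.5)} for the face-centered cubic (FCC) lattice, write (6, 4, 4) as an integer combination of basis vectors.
6b₁ + 6b₂ + 2b₃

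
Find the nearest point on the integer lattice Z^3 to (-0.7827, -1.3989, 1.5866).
(-1, -1, 2)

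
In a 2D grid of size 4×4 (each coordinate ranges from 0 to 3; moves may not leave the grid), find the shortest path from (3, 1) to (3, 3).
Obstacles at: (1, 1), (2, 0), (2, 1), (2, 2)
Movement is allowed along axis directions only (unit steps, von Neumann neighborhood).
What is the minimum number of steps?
2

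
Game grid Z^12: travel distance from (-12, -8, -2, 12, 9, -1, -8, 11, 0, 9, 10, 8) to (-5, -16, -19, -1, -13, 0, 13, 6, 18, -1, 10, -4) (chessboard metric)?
22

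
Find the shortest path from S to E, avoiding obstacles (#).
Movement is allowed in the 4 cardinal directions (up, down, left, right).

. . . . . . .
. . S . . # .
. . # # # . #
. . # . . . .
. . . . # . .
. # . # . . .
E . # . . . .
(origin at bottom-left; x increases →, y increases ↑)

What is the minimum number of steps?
7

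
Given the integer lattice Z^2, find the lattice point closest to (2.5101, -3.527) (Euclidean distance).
(3, -4)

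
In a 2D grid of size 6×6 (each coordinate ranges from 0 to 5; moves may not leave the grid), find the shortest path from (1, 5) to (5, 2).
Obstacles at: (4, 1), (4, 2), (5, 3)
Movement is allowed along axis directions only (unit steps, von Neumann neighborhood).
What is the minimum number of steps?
11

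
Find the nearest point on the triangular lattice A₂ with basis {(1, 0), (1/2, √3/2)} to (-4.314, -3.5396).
(-4, -3.464)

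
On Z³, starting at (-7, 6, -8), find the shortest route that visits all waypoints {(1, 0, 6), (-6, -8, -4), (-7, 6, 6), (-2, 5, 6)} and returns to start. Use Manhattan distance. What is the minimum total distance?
72
(one optimal route: (-7, 6, -8) → (-6, -8, -4) → (1, 0, 6) → (-2, 5, 6) → (-7, 6, 6) → (-7, 6, -8))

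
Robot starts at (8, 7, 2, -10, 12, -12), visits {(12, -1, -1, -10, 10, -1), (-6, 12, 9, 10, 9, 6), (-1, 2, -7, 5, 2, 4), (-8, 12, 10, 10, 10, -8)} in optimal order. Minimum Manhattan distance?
141
(one optimal route: (8, 7, 2, -10, 12, -12) → (12, -1, -1, -10, 10, -1) → (-1, 2, -7, 5, 2, 4) → (-6, 12, 9, 10, 9, 6) → (-8, 12, 10, 10, 10, -8))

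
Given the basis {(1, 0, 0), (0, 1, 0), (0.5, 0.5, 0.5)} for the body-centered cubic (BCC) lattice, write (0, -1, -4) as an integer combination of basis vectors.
4b₁ + 3b₂ - 8b₃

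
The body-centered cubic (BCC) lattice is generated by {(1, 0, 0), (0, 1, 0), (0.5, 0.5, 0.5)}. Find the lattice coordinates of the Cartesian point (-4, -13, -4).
-9b₂ - 8b₃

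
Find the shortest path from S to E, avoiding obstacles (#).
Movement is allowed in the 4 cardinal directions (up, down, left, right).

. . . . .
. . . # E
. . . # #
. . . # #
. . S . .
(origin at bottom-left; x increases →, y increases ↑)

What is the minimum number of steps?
7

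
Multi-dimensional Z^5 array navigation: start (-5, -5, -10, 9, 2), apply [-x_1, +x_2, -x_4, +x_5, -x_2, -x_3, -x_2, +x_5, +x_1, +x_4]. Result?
(-5, -6, -11, 9, 4)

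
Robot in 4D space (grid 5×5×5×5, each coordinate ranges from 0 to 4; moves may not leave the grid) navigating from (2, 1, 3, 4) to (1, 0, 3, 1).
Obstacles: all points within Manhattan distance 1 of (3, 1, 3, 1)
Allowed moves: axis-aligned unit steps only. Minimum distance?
5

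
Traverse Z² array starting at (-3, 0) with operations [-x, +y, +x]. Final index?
(-3, 1)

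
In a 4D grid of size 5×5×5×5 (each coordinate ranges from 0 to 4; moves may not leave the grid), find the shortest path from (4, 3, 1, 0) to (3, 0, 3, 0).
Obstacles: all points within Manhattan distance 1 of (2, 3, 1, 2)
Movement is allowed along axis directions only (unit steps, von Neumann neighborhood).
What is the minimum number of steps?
6
(one shortest path: (4, 3, 1, 0) → (3, 3, 1, 0) → (3, 2, 1, 0) → (3, 1, 1, 0) → (3, 0, 1, 0) → (3, 0, 2, 0) → (3, 0, 3, 0))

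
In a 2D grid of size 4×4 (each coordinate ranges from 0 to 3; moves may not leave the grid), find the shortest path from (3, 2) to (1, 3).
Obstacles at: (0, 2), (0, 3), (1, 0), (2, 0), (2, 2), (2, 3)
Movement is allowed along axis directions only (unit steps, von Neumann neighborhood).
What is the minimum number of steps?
5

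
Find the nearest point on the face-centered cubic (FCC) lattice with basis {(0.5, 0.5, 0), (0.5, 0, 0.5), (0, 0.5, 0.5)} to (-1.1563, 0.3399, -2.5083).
(-1, 0.5, -2.5)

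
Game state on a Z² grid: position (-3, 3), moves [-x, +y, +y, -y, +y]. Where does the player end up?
(-4, 5)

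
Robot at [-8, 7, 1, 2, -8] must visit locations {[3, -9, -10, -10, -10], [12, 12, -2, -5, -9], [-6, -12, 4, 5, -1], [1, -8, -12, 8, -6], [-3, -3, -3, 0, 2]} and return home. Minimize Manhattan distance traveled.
200
(one optimal route: (-8, 7, 1, 2, -8) → (12, 12, -2, -5, -9) → (3, -9, -10, -10, -10) → (1, -8, -12, 8, -6) → (-6, -12, 4, 5, -1) → (-3, -3, -3, 0, 2) → (-8, 7, 1, 2, -8))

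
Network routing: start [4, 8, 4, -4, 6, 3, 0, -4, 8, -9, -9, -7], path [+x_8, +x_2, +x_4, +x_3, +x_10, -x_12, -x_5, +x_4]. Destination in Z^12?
(4, 9, 5, -2, 5, 3, 0, -3, 8, -8, -9, -8)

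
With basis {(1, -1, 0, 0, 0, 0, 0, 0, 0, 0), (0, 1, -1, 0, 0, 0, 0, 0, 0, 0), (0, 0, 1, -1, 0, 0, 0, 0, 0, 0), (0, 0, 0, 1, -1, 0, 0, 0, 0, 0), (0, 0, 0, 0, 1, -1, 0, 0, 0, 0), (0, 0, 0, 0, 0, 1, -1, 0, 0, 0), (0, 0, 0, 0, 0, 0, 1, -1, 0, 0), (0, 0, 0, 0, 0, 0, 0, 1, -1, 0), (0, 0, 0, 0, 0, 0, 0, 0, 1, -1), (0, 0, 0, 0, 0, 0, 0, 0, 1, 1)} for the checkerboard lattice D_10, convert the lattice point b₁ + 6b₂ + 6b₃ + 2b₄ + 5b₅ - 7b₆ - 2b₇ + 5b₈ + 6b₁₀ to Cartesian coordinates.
(1, 5, 0, -4, 3, -12, 5, 7, 1, 6)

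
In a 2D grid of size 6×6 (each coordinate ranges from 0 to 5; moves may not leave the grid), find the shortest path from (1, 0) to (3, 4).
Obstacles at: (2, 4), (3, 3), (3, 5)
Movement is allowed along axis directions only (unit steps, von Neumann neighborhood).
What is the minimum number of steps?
8
(one shortest path: (1, 0) → (2, 0) → (3, 0) → (4, 0) → (4, 1) → (4, 2) → (4, 3) → (4, 4) → (3, 4))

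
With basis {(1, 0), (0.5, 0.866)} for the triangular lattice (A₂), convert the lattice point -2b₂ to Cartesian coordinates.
(-1, -1.732)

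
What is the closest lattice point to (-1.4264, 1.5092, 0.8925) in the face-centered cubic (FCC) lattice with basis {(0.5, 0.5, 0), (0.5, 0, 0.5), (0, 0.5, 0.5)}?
(-1.5, 1.5, 1)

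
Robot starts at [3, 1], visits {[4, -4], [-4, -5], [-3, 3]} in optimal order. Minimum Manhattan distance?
24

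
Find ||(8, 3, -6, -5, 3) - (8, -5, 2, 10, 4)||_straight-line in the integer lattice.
18.8149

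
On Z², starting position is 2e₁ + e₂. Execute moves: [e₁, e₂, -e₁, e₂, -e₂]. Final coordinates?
(2, 2)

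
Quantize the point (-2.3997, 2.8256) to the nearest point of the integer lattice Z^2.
(-2, 3)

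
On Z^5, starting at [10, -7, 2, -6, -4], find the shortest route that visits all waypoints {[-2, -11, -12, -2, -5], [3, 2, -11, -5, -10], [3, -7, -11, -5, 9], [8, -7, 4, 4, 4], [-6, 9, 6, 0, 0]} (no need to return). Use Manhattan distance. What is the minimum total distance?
158
(one optimal route: (10, -7, 2, -6, -4) → (8, -7, 4, 4, 4) → (3, -7, -11, -5, 9) → (-2, -11, -12, -2, -5) → (3, 2, -11, -5, -10) → (-6, 9, 6, 0, 0))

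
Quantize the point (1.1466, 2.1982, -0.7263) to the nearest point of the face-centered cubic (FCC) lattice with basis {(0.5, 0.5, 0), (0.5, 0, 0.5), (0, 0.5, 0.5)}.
(1, 2, -1)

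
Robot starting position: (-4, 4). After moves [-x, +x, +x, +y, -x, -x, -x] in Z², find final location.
(-6, 5)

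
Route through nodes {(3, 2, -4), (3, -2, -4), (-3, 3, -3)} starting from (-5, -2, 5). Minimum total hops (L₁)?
27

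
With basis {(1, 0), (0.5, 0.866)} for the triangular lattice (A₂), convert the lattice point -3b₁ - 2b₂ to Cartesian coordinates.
(-4, -1.732)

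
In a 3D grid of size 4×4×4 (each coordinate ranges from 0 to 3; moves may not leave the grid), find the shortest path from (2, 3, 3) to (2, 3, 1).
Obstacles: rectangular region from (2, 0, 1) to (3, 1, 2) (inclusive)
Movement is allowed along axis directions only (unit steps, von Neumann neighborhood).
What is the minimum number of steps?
2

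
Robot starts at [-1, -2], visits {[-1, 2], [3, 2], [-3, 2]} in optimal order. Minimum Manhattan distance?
12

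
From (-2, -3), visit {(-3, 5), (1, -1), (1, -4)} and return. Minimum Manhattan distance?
26
(one optimal route: (-2, -3) → (-3, 5) → (1, -1) → (1, -4) → (-2, -3))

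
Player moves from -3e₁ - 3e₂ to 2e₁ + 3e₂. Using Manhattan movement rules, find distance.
11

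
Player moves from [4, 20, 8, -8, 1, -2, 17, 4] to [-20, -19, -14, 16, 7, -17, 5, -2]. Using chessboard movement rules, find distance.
39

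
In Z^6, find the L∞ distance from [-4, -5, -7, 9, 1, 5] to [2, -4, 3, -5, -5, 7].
14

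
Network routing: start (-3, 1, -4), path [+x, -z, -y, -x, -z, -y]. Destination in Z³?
(-3, -1, -6)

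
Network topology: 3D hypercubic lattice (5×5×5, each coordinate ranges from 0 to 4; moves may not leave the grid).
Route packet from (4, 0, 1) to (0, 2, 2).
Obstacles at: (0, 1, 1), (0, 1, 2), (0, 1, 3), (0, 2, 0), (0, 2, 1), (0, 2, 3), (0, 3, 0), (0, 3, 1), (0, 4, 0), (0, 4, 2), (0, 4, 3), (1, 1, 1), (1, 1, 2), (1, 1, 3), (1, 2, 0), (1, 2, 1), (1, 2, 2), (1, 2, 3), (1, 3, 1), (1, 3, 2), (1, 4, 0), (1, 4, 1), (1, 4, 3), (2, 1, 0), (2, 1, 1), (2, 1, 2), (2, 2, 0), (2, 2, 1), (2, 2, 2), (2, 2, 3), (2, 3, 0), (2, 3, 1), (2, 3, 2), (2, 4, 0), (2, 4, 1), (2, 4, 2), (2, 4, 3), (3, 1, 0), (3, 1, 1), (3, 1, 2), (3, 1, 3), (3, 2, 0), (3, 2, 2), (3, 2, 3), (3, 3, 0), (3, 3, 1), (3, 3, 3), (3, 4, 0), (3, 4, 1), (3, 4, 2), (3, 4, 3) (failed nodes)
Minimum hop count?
13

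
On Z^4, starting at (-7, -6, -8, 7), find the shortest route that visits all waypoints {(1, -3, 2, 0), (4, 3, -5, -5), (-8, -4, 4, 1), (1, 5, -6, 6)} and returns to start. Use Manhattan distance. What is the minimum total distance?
94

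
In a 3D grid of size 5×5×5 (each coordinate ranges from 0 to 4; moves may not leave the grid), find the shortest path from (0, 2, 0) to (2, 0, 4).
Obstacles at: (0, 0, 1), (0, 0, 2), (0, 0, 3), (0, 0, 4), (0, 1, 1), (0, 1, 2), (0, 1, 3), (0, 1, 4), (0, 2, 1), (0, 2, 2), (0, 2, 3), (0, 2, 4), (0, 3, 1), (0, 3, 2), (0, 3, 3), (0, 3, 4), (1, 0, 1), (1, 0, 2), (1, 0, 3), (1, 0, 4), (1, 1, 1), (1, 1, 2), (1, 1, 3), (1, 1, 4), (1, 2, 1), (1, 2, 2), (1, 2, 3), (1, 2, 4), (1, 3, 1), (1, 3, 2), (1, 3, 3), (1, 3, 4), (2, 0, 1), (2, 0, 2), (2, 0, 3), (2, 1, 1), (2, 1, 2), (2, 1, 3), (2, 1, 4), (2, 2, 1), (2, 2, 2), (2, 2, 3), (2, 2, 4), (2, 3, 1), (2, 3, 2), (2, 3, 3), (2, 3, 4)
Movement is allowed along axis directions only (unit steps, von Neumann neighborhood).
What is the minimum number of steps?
10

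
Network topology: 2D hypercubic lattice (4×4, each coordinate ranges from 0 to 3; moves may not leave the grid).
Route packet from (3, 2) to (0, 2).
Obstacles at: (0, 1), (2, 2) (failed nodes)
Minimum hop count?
5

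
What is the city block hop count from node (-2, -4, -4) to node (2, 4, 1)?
17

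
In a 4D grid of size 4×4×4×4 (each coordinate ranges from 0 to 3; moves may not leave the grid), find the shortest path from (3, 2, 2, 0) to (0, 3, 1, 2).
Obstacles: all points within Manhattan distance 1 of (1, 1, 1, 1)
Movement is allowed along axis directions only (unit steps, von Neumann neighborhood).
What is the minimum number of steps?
7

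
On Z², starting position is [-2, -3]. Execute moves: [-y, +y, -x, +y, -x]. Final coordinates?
(-4, -2)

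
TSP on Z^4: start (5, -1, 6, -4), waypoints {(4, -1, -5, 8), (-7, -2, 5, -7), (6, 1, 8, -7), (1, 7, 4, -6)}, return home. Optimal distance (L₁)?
104
(one optimal route: (5, -1, 6, -4) → (4, -1, -5, 8) → (-7, -2, 5, -7) → (1, 7, 4, -6) → (6, 1, 8, -7) → (5, -1, 6, -4))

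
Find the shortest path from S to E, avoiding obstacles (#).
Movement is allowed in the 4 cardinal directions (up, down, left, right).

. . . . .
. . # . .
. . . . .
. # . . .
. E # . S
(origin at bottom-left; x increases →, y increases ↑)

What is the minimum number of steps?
9
(one shortest path: (4, 0) → (3, 0) → (3, 1) → (2, 1) → (2, 2) → (1, 2) → (0, 2) → (0, 1) → (0, 0) → (1, 0))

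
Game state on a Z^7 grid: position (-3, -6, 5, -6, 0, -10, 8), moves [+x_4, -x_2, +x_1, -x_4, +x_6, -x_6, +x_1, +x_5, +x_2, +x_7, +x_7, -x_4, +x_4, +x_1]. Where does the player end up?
(0, -6, 5, -6, 1, -10, 10)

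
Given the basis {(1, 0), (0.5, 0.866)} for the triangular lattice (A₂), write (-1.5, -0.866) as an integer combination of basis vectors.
-b₁ - b₂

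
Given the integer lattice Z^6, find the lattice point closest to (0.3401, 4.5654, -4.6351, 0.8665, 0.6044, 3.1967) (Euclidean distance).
(0, 5, -5, 1, 1, 3)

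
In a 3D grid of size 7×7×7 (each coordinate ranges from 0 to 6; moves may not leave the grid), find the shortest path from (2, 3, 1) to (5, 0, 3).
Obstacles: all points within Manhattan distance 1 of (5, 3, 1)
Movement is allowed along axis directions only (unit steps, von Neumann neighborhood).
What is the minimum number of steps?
8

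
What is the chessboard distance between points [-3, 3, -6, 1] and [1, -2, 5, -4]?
11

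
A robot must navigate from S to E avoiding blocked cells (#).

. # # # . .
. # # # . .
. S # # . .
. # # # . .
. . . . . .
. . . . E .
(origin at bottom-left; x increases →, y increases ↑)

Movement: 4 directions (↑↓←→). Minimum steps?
8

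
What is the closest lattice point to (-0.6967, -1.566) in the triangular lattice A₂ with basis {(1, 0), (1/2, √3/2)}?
(-1, -1.732)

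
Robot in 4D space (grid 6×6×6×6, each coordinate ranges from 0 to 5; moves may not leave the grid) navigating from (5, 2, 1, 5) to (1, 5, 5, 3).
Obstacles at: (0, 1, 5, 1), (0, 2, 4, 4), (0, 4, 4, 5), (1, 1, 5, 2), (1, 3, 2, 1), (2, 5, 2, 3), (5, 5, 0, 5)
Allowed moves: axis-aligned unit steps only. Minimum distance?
13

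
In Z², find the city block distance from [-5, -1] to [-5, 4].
5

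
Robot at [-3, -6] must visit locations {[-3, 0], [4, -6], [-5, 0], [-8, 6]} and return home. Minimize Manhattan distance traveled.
48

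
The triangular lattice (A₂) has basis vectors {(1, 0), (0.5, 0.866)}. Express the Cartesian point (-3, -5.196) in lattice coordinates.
-6b₂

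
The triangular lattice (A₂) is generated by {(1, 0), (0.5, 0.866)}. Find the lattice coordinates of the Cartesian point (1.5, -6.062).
5b₁ - 7b₂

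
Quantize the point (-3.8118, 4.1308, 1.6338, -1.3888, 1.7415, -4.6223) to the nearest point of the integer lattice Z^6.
(-4, 4, 2, -1, 2, -5)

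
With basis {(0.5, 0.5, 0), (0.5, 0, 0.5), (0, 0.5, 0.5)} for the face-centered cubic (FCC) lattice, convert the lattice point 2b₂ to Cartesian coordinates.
(1, 0, 1)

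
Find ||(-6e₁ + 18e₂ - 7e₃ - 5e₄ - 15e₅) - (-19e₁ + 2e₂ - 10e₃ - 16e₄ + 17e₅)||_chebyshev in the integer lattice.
32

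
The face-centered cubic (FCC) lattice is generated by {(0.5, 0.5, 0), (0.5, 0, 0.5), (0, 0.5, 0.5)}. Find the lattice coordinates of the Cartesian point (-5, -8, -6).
-7b₁ - 3b₂ - 9b₃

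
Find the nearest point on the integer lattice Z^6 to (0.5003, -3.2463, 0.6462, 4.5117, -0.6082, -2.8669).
(1, -3, 1, 5, -1, -3)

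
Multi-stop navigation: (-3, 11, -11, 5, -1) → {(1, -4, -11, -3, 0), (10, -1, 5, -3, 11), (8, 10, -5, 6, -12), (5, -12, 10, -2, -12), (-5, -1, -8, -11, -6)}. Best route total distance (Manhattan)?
188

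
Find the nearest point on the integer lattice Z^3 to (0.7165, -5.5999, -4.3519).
(1, -6, -4)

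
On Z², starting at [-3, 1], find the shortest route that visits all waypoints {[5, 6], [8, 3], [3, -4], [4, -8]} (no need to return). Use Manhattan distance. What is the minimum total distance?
36
(one optimal route: (-3, 1) → (5, 6) → (8, 3) → (3, -4) → (4, -8))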